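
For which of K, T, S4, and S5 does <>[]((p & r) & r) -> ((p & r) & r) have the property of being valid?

S5

S5-tableau for the negation ~(<>[]((p & r) & r) -> ((p & r) & r)):
1. ~(<>[]((p & r) & r) -> ((p & r) & r)), w0
2. <>[]((p & r) & r), w0
3. ~((p & r) & r), w0
4. ~(p & r), w0
5. ~p, w0
6. []((p & r) & r), w1
7. (p & r) & r, w0
8. p & r, w0
9. r, w0
10. p, w0
Accessibility: w0Rw0, w0Rw1, w1Rw0, w1Rw1
Branch closes: p and ~p both at w0.
Every branch closes (one shown): valid in S5.
S4-tableau for the negation ~(<>[]((p & r) & r) -> ((p & r) & r)):
1. ~(<>[]((p & r) & r) -> ((p & r) & r)), w0
2. <>[]((p & r) & r), w0
3. ~((p & r) & r), w0
4. ~r, w0
5. []((p & r) & r), w1
6. (p & r) & r, w1
7. p & r, w1
8. r, w1
9. p, w1
Accessibility: w0Rw0, w0Rw1, w1Rw1
Complete open branch: countermodel on an S4-frame, so not valid in S4, nor in K, T (the same frame is also a K-frame and a T-frame).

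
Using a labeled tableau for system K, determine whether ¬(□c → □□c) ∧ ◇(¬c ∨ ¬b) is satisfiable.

Satisfiable

1. ¬(□c → □□c) ∧ ◇(¬c ∨ ¬b), 0
2. ¬(□c → □□c), 0
3. ◇(¬c ∨ ¬b), 0
4. □c, 0
5. ¬□□c, 0
6. ¬c ∨ ¬b, 1
7. c, 1
8. ¬b, 1
9. ¬□c, 2
10. c, 2
11. ¬c, 3
Accessibility: 0R1, 0R2, 2R3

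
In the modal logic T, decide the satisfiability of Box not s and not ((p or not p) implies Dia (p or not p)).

No, unsatisfiable

1. Box not s and not ((p or not p) implies Dia (p or not p)), w0
2. Box not s, w0   [and-rule on 1]
3. not ((p or not p) implies Dia (p or not p)), w0   [and-rule on 1]
4. p or not p, w0   [neg-implies-rule on 3]
5. not Dia (p or not p), w0   [neg-implies-rule on 3]
6. not s, w0   [Box-rule on 2 via w0Rw0]
7. not (p or not p), w0   [neg-Dia-rule on 5 via w0Rw0]
8. not p, w0   [neg-or-rule on 7]
9. p, w0   [neg-or-rule on 7]
Accessibility: w0Rw0
Branch closes: p and not p both at w0.
Every branch closes; the branch above is one of them.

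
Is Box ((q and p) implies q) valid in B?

Valid

Tableau for the negation not Box ((q and p) implies q):
1. not Box ((q and p) implies q), u
2. not ((q and p) implies q), v   [neg-Box-rule on 1: fresh world v, uRv]
3. q and p, v   [neg-implies-rule on 2]
4. not q, v   [neg-implies-rule on 2]
5. q, v   [and-rule on 3]
6. p, v   [and-rule on 3]
Accessibility: uRu, uRv, vRu, vRv
Branch closes: q and not q both at v.
Every branch of the negation's tableau closes; the branch above is one of them.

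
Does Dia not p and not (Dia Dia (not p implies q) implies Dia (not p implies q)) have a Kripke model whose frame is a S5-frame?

1. Dia not p and not (Dia Dia (not p implies q) implies Dia (not p implies q)), 0
2. Dia not p, 0
3. not (Dia Dia (not p implies q) implies Dia (not p implies q)), 0
4. Dia Dia (not p implies q), 0
5. not Dia (not p implies q), 0
6. not (not p implies q), 0
7. not p, 0
8. not q, 0
9. not p, 1
10. not (not p implies q), 1
11. not q, 1
12. Dia (not p implies q), 2
13. not (not p implies q), 2
14. not p, 2
15. not q, 2
16. not p implies q, 3
17. not (not p implies q), 3
18. not p, 3
19. not q, 3
20. q, 3
Accessibility: 0R0, 0R1, 0R2, 0R3, 1R0, 1R1, 1R2, 1R3, 2R0, 2R1, 2R2, 2R3, 3R0, 3R1, 3R2, 3R3
Branch closes: q and not q both at 3.
All branches of the tableau close; one closing branch shown above.

Unsatisfiable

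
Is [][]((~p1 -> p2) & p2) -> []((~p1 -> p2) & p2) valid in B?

Valid in B

Tableau for the negation ~([][]((~p1 -> p2) & p2) -> []((~p1 -> p2) & p2)):
1. ~([][]((~p1 -> p2) & p2) -> []((~p1 -> p2) & p2)), u
2. [][]((~p1 -> p2) & p2), u
3. ~[]((~p1 -> p2) & p2), u
4. []((~p1 -> p2) & p2), u
5. (~p1 -> p2) & p2, u
6. ~p1 -> p2, u
7. p2, u
8. ~((~p1 -> p2) & p2), v
9. []((~p1 -> p2) & p2), v
10. (~p1 -> p2) & p2, v
11. ~p1 -> p2, v
12. p2, v
13. ~(~p1 -> p2), v
14. ~p1, v
15. ~p2, v
Accessibility: uRu, uRv, vRu, vRv
Branch closes: p2 and ~p2 both at v.
All branches of the negation close; one closing branch shown above.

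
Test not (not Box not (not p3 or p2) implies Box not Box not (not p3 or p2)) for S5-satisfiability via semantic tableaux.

1. not (not Box not (not p3 or p2) implies Box not Box not (not p3 or p2)), 0
2. not Box not (not p3 or p2), 0
3. not Box not Box not (not p3 or p2), 0
4. not p3 or p2, 1
5. p2, 1
6. Box not (not p3 or p2), 2
7. not (not p3 or p2), 0
8. p3, 0
9. not p2, 0
10. not (not p3 or p2), 1
11. p3, 1
12. not p2, 1
Accessibility: 0R0, 0R1, 0R2, 1R0, 1R1, 1R2, 2R0, 2R1, 2R2
Branch closes: p2 and not p2 both at 1.
All branches of the tableau close; one closing branch shown above.

Unsatisfiable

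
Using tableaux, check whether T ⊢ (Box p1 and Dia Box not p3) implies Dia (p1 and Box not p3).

Valid in T

Tableau for the negation not ((Box p1 and Dia Box not p3) implies Dia (p1 and Box not p3)):
1. not ((Box p1 and Dia Box not p3) implies Dia (p1 and Box not p3)), u
2. Box p1 and Dia Box not p3, u
3. not Dia (p1 and Box not p3), u
4. Box p1, u
5. Dia Box not p3, u
6. not (p1 and Box not p3), u
7. p1, u
8. not Box not p3, u
9. Box not p3, v
10. not (p1 and Box not p3), v
11. p1, v
12. not p3, v
13. not Box not p3, v
14. p3, w
15. not (p1 and Box not p3), w
16. p1, w
17. not Box not p3, w
18. p3, x
19. not p3, x
Accessibility: uRu, uRv, uRw, vRv, vRx, wRw, xRx
Branch closes: p3 and not p3 both at x.
All branches of the negation close; one closing branch shown above.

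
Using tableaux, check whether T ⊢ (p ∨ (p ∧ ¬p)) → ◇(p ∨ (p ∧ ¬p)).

Tableau for the negation ¬((p ∨ (p ∧ ¬p)) → ◇(p ∨ (p ∧ ¬p))):
1. ¬((p ∨ (p ∧ ¬p)) → ◇(p ∨ (p ∧ ¬p))), 0
2. p ∨ (p ∧ ¬p), 0
3. ¬◇(p ∨ (p ∧ ¬p)), 0
4. ¬(p ∨ (p ∧ ¬p)), 0
5. ¬p, 0
6. ¬(p ∧ ¬p), 0
7. p ∧ ¬p, 0
8. p, 0
Accessibility: 0R0
Branch closes: p and ¬p both at 0.
Every branch of the negation's tableau closes; the branch above is one of them.

Yes, valid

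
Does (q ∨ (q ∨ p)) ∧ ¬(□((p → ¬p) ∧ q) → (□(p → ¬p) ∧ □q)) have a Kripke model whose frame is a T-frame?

1. (q ∨ (q ∨ p)) ∧ ¬(□((p → ¬p) ∧ q) → (□(p → ¬p) ∧ □q)), u
2. q ∨ (q ∨ p), u
3. ¬(□((p → ¬p) ∧ q) → (□(p → ¬p) ∧ □q)), u
4. □((p → ¬p) ∧ q), u
5. ¬(□(p → ¬p) ∧ □q), u
6. (p → ¬p) ∧ q, u
7. p → ¬p, u
8. q, u
9. q ∨ p, u
10. ¬□(p → ¬p), u
11. ¬p, u
12. ¬(p → ¬p), v
13. p, v
14. (p → ¬p) ∧ q, v
15. p → ¬p, v
16. q, v
17. ¬p, v
Accessibility: uRu, uRv, vRv
Branch closes: p and ¬p both at v.
Every branch closes; the branch above is one of them.

Unsatisfiable (every branch closes)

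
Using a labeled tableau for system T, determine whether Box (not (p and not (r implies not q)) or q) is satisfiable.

1. Box (not (p and not (r implies not q)) or q), u
2. not (p and not (r implies not q)) or q, u
3. q, u
Accessibility: uRu

Yes, satisfiable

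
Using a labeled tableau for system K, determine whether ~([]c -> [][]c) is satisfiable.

Yes, satisfiable

1. ~([]c -> [][]c), u
2. []c, u   [~->-rule on 1]
3. ~[][]c, u   [~->-rule on 1]
4. ~[]c, v   [~[]-rule on 3: fresh world v, uRv]
5. c, v   [[]-rule on 2 via uRv]
6. ~c, w   [~[]-rule on 4: fresh world w, vRw]
Accessibility: uRv, vRw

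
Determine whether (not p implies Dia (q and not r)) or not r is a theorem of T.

Tableau for the negation not ((not p implies Dia (q and not r)) or not r):
1. not ((not p implies Dia (q and not r)) or not r), u
2. not (not p implies Dia (q and not r)), u   [neg-or-rule on 1]
3. r, u   [neg-or-rule on 1]
4. not p, u   [neg-implies-rule on 2]
5. not Dia (q and not r), u   [neg-implies-rule on 2]
6. not (q and not r), u   [neg-Dia-rule on 5 via uRu]
Accessibility: uRu
The negation has an open branch (countermodel exists).

No, not valid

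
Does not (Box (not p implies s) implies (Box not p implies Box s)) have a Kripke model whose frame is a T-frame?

1. not (Box (not p implies s) implies (Box not p implies Box s)), w0
2. Box (not p implies s), w0
3. not (Box not p implies Box s), w0
4. Box not p, w0
5. not Box s, w0
6. not p implies s, w0
7. not p, w0
8. s, w0
9. not s, w1
10. not p implies s, w1
11. not p, w1
12. s, w1
Accessibility: w0Rw0, w0Rw1, w1Rw1
Branch closes: s and not s both at w1.
All branches of the tableau close; one closing branch shown above.

No, unsatisfiable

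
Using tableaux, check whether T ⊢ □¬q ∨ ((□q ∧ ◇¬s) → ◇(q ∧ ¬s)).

Valid in T

Tableau for the negation ¬(□¬q ∨ ((□q ∧ ◇¬s) → ◇(q ∧ ¬s))):
1. ¬(□¬q ∨ ((□q ∧ ◇¬s) → ◇(q ∧ ¬s))), 0
2. ¬□¬q, 0
3. ¬((□q ∧ ◇¬s) → ◇(q ∧ ¬s)), 0
4. □q ∧ ◇¬s, 0
5. ¬◇(q ∧ ¬s), 0
6. □q, 0
7. ◇¬s, 0
8. ¬(q ∧ ¬s), 0
9. q, 0
10. s, 0
11. q, 1
12. ¬(q ∧ ¬s), 1
13. s, 1
14. ¬s, 2
15. ¬(q ∧ ¬s), 2
16. q, 2
17. s, 2
Accessibility: 0R0, 0R1, 0R2, 1R1, 2R2
Branch closes: s and ¬s both at 2.
All branches of the negation close; one closing branch shown above.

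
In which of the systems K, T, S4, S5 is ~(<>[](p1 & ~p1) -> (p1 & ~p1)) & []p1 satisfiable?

T-tableau for the formula:
1. ~(<>[](p1 & ~p1) -> (p1 & ~p1)) & []p1, u
2. ~(<>[](p1 & ~p1) -> (p1 & ~p1)), u
3. []p1, u
4. <>[](p1 & ~p1), u
5. ~(p1 & ~p1), u
6. p1, u
7. [](p1 & ~p1), v
8. p1, v
9. p1 & ~p1, v
10. ~p1, v
Accessibility: uRu, uRv, vRv
Branch closes: p1 and ~p1 both at v.
Every branch closes (one shown): unsatisfiable in T, hence also in S4, S5 (every S4/S5-frame is a T-frame).
K-tableau for the formula:
1. ~(<>[](p1 & ~p1) -> (p1 & ~p1)) & []p1, u
2. ~(<>[](p1 & ~p1) -> (p1 & ~p1)), u
3. []p1, u
4. <>[](p1 & ~p1), u
5. ~(p1 & ~p1), u
6. p1, u
7. [](p1 & ~p1), v
8. p1, v
Accessibility: uRv
Complete open branch: satisfiable in K.

K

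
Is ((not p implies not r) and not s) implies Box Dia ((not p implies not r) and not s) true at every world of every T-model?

Invalid (countermodel exists)

Tableau for the negation not (((not p implies not r) and not s) implies Box Dia ((not p implies not r) and not s)):
1. not (((not p implies not r) and not s) implies Box Dia ((not p implies not r) and not s)), u
2. (not p implies not r) and not s, u
3. not Box Dia ((not p implies not r) and not s), u
4. not p implies not r, u
5. not s, u
6. not r, u
7. not Dia ((not p implies not r) and not s), v
8. not ((not p implies not r) and not s), v
9. s, v
Accessibility: uRu, uRv, vRv
The negation has an open branch (countermodel exists).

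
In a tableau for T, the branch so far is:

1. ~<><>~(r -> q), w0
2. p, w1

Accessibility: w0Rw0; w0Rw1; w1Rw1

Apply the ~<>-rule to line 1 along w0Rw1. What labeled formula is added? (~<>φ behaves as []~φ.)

~<>φ behaves as []~φ: propagate the negated body to each accessible world.

~<>~(r -> q), w1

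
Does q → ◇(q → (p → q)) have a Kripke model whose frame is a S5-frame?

1. q → ◇(q → (p → q)), 0
2. ◇(q → (p → q)), 0
3. q → (p → q), 1
4. p → q, 1
5. q, 1
Accessibility: 0R0, 0R1, 1R0, 1R1

Yes, satisfiable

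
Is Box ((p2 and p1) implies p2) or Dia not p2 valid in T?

Yes, valid

Tableau for the negation not (Box ((p2 and p1) implies p2) or Dia not p2):
1. not (Box ((p2 and p1) implies p2) or Dia not p2), 0
2. not Box ((p2 and p1) implies p2), 0
3. not Dia not p2, 0
4. p2, 0
5. not ((p2 and p1) implies p2), 1
6. p2 and p1, 1
7. not p2, 1
8. p2, 1
9. p1, 1
Accessibility: 0R0, 0R1, 1R1
Branch closes: p2 and not p2 both at 1.
All branches of the negation close; one closing branch shown above.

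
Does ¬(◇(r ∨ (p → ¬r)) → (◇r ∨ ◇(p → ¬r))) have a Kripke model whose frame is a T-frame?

Unsatisfiable

1. ¬(◇(r ∨ (p → ¬r)) → (◇r ∨ ◇(p → ¬r))), w0
2. ◇(r ∨ (p → ¬r)), w0
3. ¬(◇r ∨ ◇(p → ¬r)), w0
4. ¬◇r, w0
5. ¬◇(p → ¬r), w0
6. ¬r, w0
7. ¬(p → ¬r), w0
8. p, w0
9. r, w0
Accessibility: w0Rw0
Branch closes: r and ¬r both at w0.
All branches of the tableau close; one closing branch shown above.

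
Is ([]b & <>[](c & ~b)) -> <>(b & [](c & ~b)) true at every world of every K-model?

Valid

Tableau for the negation ~(([]b & <>[](c & ~b)) -> <>(b & [](c & ~b))):
1. ~(([]b & <>[](c & ~b)) -> <>(b & [](c & ~b))), u
2. []b & <>[](c & ~b), u
3. ~<>(b & [](c & ~b)), u
4. []b, u
5. <>[](c & ~b), u
6. [](c & ~b), v
7. ~(b & [](c & ~b)), v
8. b, v
9. ~[](c & ~b), v
10. ~(c & ~b), w
11. c & ~b, w
12. c, w
13. ~b, w
14. b, w
Accessibility: uRv, vRw
Branch closes: b and ~b both at w.
All branches of the negation close; one closing branch shown above.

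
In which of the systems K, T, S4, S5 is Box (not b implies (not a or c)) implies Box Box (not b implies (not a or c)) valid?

S4, S5

S4-tableau for the negation not (Box (not b implies (not a or c)) implies Box Box (not b implies (not a or c))):
1. not (Box (not b implies (not a or c)) implies Box Box (not b implies (not a or c))), w0
2. Box (not b implies (not a or c)), w0
3. not Box Box (not b implies (not a or c)), w0
4. not b implies (not a or c), w0
5. not a or c, w0
6. c, w0
7. not Box (not b implies (not a or c)), w1
8. not b implies (not a or c), w1
9. not a or c, w1
10. c, w1
11. not (not b implies (not a or c)), w2
12. not b, w2
13. not (not a or c), w2
14. a, w2
15. not c, w2
16. not b implies (not a or c), w2
17. not a or c, w2
18. c, w2
Accessibility: w0Rw0, w0Rw1, w0Rw2, w1Rw1, w1Rw2, w2Rw2
Branch closes: c and not c both at w2.
Every branch closes (one shown): valid in S4, hence also in S5 (every theorem of S4 is a theorem of S5).
T-tableau for the negation not (Box (not b implies (not a or c)) implies Box Box (not b implies (not a or c))):
1. not (Box (not b implies (not a or c)) implies Box Box (not b implies (not a or c))), w0
2. Box (not b implies (not a or c)), w0
3. not Box Box (not b implies (not a or c)), w0
4. not b implies (not a or c), w0
5. not a or c, w0
6. c, w0
7. not Box (not b implies (not a or c)), w1
8. not b implies (not a or c), w1
9. not a or c, w1
10. c, w1
11. not (not b implies (not a or c)), w2
12. not b, w2
13. not (not a or c), w2
14. a, w2
15. not c, w2
Accessibility: w0Rw0, w0Rw1, w1Rw1, w1Rw2, w2Rw2
Complete open branch: countermodel on a T-frame, so not valid in T, nor in K (the same frame is also a K-frame).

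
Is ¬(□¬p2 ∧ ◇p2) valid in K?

Tableau for the negation □¬p2 ∧ ◇p2:
1. □¬p2 ∧ ◇p2, u
2. □¬p2, u
3. ◇p2, u
4. p2, v
5. ¬p2, v
Accessibility: uRv
Branch closes: p2 and ¬p2 both at v.
Every branch of the negation's tableau closes; the branch above is one of them.

Yes, valid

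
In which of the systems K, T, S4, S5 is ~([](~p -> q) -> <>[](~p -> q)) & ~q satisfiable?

K

T-tableau for the formula:
1. ~([](~p -> q) -> <>[](~p -> q)) & ~q, u
2. ~([](~p -> q) -> <>[](~p -> q)), u
3. ~q, u
4. [](~p -> q), u
5. ~<>[](~p -> q), u
6. ~p -> q, u
7. ~[](~p -> q), u
8. p, u
9. ~(~p -> q), v
10. ~p, v
11. ~q, v
12. ~p -> q, v
13. ~[](~p -> q), v
14. q, v
Accessibility: uRu, uRv, vRv
Branch closes: q and ~q both at v.
Every branch closes (one shown): unsatisfiable in T, hence also in S4, S5 (every S4/S5-frame is a T-frame).
K-tableau for the formula:
1. ~([](~p -> q) -> <>[](~p -> q)) & ~q, u
2. ~([](~p -> q) -> <>[](~p -> q)), u
3. ~q, u
4. [](~p -> q), u
5. ~<>[](~p -> q), u
Complete open branch: satisfiable in K.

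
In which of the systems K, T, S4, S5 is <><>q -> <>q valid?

S4, S5

T-tableau for the negation ~(<><>q -> <>q):
1. ~(<><>q -> <>q), u
2. <><>q, u
3. ~<>q, u
4. ~q, u
5. <>q, v
6. ~q, v
7. q, w
Accessibility: uRu, uRv, vRv, vRw, wRw
Complete open branch: countermodel on a T-frame, so not valid in T, nor in K (the same frame is also a K-frame).
S4-tableau for the negation ~(<><>q -> <>q):
1. ~(<><>q -> <>q), u
2. <><>q, u
3. ~<>q, u
4. ~q, u
5. <>q, v
6. ~q, v
7. q, w
8. ~q, w
Accessibility: uRu, uRv, uRw, vRv, vRw, wRw
Branch closes: q and ~q both at w.
Every branch closes (one shown): valid in S4, hence also in S5 (every theorem of S4 is a theorem of S5).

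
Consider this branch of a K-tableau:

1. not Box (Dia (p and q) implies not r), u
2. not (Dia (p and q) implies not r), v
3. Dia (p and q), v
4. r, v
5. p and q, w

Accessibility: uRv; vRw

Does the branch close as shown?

There is no literal clash: for every atom and world, at most one sign appears.

Not closed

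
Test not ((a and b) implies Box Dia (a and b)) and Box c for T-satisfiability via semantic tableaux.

Yes, satisfiable

1. not ((a and b) implies Box Dia (a and b)) and Box c, u
2. not ((a and b) implies Box Dia (a and b)), u   [and-rule on 1]
3. Box c, u   [and-rule on 1]
4. a and b, u   [neg-implies-rule on 2]
5. not Box Dia (a and b), u   [neg-implies-rule on 2]
6. a, u   [and-rule on 4]
7. b, u   [and-rule on 4]
8. c, u   [Box-rule on 3 via uRu]
9. not Dia (a and b), v   [neg-Box-rule on 5: fresh world v, uRv]
10. c, v   [Box-rule on 3 via uRv]
11. not (a and b), v   [neg-Dia-rule on 9 via vRv]
12. not b, v   [neg-and-rule on 11 (branches; this branch)]
Accessibility: uRu, uRv, vRv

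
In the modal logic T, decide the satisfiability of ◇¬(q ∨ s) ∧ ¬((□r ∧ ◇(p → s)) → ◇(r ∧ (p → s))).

Unsatisfiable (every branch closes)

1. ◇¬(q ∨ s) ∧ ¬((□r ∧ ◇(p → s)) → ◇(r ∧ (p → s))), w0
2. ◇¬(q ∨ s), w0
3. ¬((□r ∧ ◇(p → s)) → ◇(r ∧ (p → s))), w0
4. □r ∧ ◇(p → s), w0
5. ¬◇(r ∧ (p → s)), w0
6. □r, w0
7. ◇(p → s), w0
8. ¬(r ∧ (p → s)), w0
9. r, w0
10. ¬(p → s), w0
11. p, w0
12. ¬s, w0
13. ¬(q ∨ s), w1
14. ¬q, w1
15. ¬s, w1
16. ¬(r ∧ (p → s)), w1
17. r, w1
18. ¬(p → s), w1
19. p, w1
20. p → s, w2
21. ¬(r ∧ (p → s)), w2
22. r, w2
23. s, w2
24. ¬(p → s), w2
25. p, w2
26. ¬s, w2
Accessibility: w0Rw0, w0Rw1, w0Rw2, w1Rw1, w2Rw2
Branch closes: s and ¬s both at w2.
(One branch shown.) All branches close.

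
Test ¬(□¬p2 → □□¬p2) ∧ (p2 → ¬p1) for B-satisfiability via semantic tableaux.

1. ¬(□¬p2 → □□¬p2) ∧ (p2 → ¬p1), w0
2. ¬(□¬p2 → □□¬p2), w0
3. p2 → ¬p1, w0
4. □¬p2, w0
5. ¬□□¬p2, w0
6. ¬p2, w0
7. ¬p1, w0
8. ¬□¬p2, w1
9. ¬p2, w1
10. p2, w2
Accessibility: w0Rw0, w0Rw1, w1Rw0, w1Rw1, w1Rw2, w2Rw1, w2Rw2

Satisfiable (open branch found)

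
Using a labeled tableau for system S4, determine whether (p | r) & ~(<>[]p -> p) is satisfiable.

Satisfiable (open branch found)

1. (p | r) & ~(<>[]p -> p), u
2. p | r, u   [&-rule on 1]
3. ~(<>[]p -> p), u   [&-rule on 1]
4. <>[]p, u   [~->-rule on 3]
5. ~p, u   [~->-rule on 3]
6. r, u   [|-rule on 2 (branches; this branch)]
7. []p, v   [<>-rule on 4: fresh world v, uRv]
8. p, v   [[]-rule on 7 via vRv]
Accessibility: uRu, uRv, vRv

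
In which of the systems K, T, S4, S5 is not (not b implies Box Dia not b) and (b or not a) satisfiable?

K, T, S4

S4-tableau for the formula:
1. not (not b implies Box Dia not b) and (b or not a), u
2. not (not b implies Box Dia not b), u   [and-rule on 1]
3. b or not a, u   [and-rule on 1]
4. not b, u   [neg-implies-rule on 2]
5. not Box Dia not b, u   [neg-implies-rule on 2]
6. not a, u   [or-rule on 3 (branches; this branch)]
7. not Dia not b, v   [neg-Box-rule on 5: fresh world v, uRv]
8. b, v   [neg-Dia-rule on 7 via vRv]
Accessibility: uRu, uRv, vRv
Complete open branch: satisfiable in S4, hence also in K, T (this S4-model is also a K-model and a T-model).
S5-tableau for the formula:
1. not (not b implies Box Dia not b) and (b or not a), u
2. not (not b implies Box Dia not b), u   [and-rule on 1]
3. b or not a, u   [and-rule on 1]
4. not b, u   [neg-implies-rule on 2]
5. not Box Dia not b, u   [neg-implies-rule on 2]
6. not a, u   [or-rule on 3 (branches; this branch)]
7. not Dia not b, v   [neg-Box-rule on 5: fresh world v, uRv]
8. b, u   [neg-Dia-rule on 7 via vRu]
Accessibility: uRu, uRv, vRu, vRv
Branch closes: b and not b both at u.
Every branch closes (one shown): unsatisfiable in S5.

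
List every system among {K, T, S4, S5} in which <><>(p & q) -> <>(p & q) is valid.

S4, S5

T-tableau for the negation ~(<><>(p & q) -> <>(p & q)):
1. ~(<><>(p & q) -> <>(p & q)), w0
2. <><>(p & q), w0
3. ~<>(p & q), w0
4. ~(p & q), w0
5. ~q, w0
6. <>(p & q), w1
7. ~(p & q), w1
8. ~q, w1
9. p & q, w2
10. p, w2
11. q, w2
Accessibility: w0Rw0, w0Rw1, w1Rw1, w1Rw2, w2Rw2
Complete open branch: countermodel on a T-frame, so not valid in T, nor in K (the same frame is also a K-frame).
S4-tableau for the negation ~(<><>(p & q) -> <>(p & q)):
1. ~(<><>(p & q) -> <>(p & q)), w0
2. <><>(p & q), w0
3. ~<>(p & q), w0
4. ~(p & q), w0
5. ~q, w0
6. <>(p & q), w1
7. ~(p & q), w1
8. ~q, w1
9. p & q, w2
10. p, w2
11. q, w2
12. ~(p & q), w2
13. ~q, w2
Accessibility: w0Rw0, w0Rw1, w0Rw2, w1Rw1, w1Rw2, w2Rw2
Branch closes: q and ~q both at w2.
Every branch closes (one shown): valid in S4, hence also in S5 (every theorem of S4 is a theorem of S5).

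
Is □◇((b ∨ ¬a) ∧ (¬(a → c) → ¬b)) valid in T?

Tableau for the negation ¬□◇((b ∨ ¬a) ∧ (¬(a → c) → ¬b)):
1. ¬□◇((b ∨ ¬a) ∧ (¬(a → c) → ¬b)), w0
2. ¬◇((b ∨ ¬a) ∧ (¬(a → c) → ¬b)), w1
3. ¬((b ∨ ¬a) ∧ (¬(a → c) → ¬b)), w1
4. ¬(¬(a → c) → ¬b), w1
5. ¬(a → c), w1
6. b, w1
7. a, w1
8. ¬c, w1
Accessibility: w0Rw0, w0Rw1, w1Rw1
The negation has an open branch (countermodel exists).

No, not valid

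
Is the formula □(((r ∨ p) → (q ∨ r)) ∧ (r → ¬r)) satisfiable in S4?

1. □(((r ∨ p) → (q ∨ r)) ∧ (r → ¬r)), w0
2. ((r ∨ p) → (q ∨ r)) ∧ (r → ¬r), w0
3. (r ∨ p) → (q ∨ r), w0
4. r → ¬r, w0
5. q ∨ r, w0
6. ¬r, w0
7. q, w0
Accessibility: w0Rw0

Satisfiable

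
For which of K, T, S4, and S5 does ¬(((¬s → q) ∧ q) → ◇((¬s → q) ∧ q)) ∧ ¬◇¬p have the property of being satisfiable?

K

K-tableau for the formula:
1. ¬(((¬s → q) ∧ q) → ◇((¬s → q) ∧ q)) ∧ ¬◇¬p, u
2. ¬(((¬s → q) ∧ q) → ◇((¬s → q) ∧ q)), u   [∧-rule on 1]
3. ¬◇¬p, u   [∧-rule on 1]
4. (¬s → q) ∧ q, u   [¬→-rule on 2]
5. ¬◇((¬s → q) ∧ q), u   [¬→-rule on 2]
6. ¬s → q, u   [∧-rule on 4]
7. q, u   [∧-rule on 4]
Complete open branch: satisfiable in K.
T-tableau for the formula:
1. ¬(((¬s → q) ∧ q) → ◇((¬s → q) ∧ q)) ∧ ¬◇¬p, u
2. ¬(((¬s → q) ∧ q) → ◇((¬s → q) ∧ q)), u   [∧-rule on 1]
3. ¬◇¬p, u   [∧-rule on 1]
4. (¬s → q) ∧ q, u   [¬→-rule on 2]
5. ¬◇((¬s → q) ∧ q), u   [¬→-rule on 2]
6. ¬s → q, u   [∧-rule on 4]
7. q, u   [∧-rule on 4]
8. p, u   [¬◇-rule on 3 via uRu]
9. ¬((¬s → q) ∧ q), u   [¬◇-rule on 5 via uRu]
10. ¬(¬s → q), u   [¬∧-rule on 9 (branches; this branch)]
11. ¬s, u   [¬→-rule on 10]
12. ¬q, u   [¬→-rule on 10]
Accessibility: uRu
Branch closes: q and ¬q both at u.
Every branch closes (one shown): unsatisfiable in T, hence also in S4, S5 (every S4/S5-frame is a T-frame).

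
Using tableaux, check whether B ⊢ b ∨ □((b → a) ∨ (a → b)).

Tableau for the negation ¬(b ∨ □((b → a) ∨ (a → b))):
1. ¬(b ∨ □((b → a) ∨ (a → b))), 0
2. ¬b, 0   [¬∨-rule on 1]
3. ¬□((b → a) ∨ (a → b)), 0   [¬∨-rule on 1]
4. ¬((b → a) ∨ (a → b)), 1   [¬□-rule on 3: fresh world 1, 0R1]
5. ¬(b → a), 1   [¬∨-rule on 4]
6. ¬(a → b), 1   [¬∨-rule on 4]
7. b, 1   [¬→-rule on 5]
8. ¬a, 1   [¬→-rule on 5]
9. a, 1   [¬→-rule on 6]
10. ¬b, 1   [¬→-rule on 6]
Accessibility: 0R0, 0R1, 1R0, 1R1
Branch closes: a and ¬a both at 1.
All branches of the negation close; one closing branch shown above.

Valid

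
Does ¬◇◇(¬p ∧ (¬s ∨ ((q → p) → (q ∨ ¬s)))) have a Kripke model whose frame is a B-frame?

1. ¬◇◇(¬p ∧ (¬s ∨ ((q → p) → (q ∨ ¬s)))), w0
2. ¬◇(¬p ∧ (¬s ∨ ((q → p) → (q ∨ ¬s)))), w0   [¬◇-rule on 1 via w0Rw0]
3. ¬(¬p ∧ (¬s ∨ ((q → p) → (q ∨ ¬s)))), w0   [¬◇-rule on 2 via w0Rw0]
4. ¬(¬s ∨ ((q → p) → (q ∨ ¬s))), w0   [¬∧-rule on 3 (branches; this branch)]
5. s, w0   [¬∨-rule on 4]
6. ¬((q → p) → (q ∨ ¬s)), w0   [¬∨-rule on 4]
7. q → p, w0   [¬→-rule on 6]
8. ¬(q ∨ ¬s), w0   [¬→-rule on 6]
9. ¬q, w0   [¬∨-rule on 8]
10. p, w0   [→-rule on 7 (branches; this branch)]
Accessibility: w0Rw0

Yes, satisfiable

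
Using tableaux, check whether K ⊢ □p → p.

Not valid

Tableau for the negation ¬(□p → p):
1. ¬(□p → p), 0
2. □p, 0
3. ¬p, 0
The negation has an open branch (countermodel exists).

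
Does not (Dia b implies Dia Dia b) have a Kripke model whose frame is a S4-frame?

1. not (Dia b implies Dia Dia b), u
2. Dia b, u   [neg-implies-rule on 1]
3. not Dia Dia b, u   [neg-implies-rule on 1]
4. not Dia b, u   [neg-Dia-rule on 3 via uRu]
5. not b, u   [neg-Dia-rule on 4 via uRu]
6. b, v   [Dia-rule on 2: fresh world v, uRv]
7. not Dia b, v   [neg-Dia-rule on 3 via uRv]
8. not b, v   [neg-Dia-rule on 4 via uRv]
Accessibility: uRu, uRv, vRv
Branch closes: b and not b both at v.
(One branch shown.) All branches close.

Unsatisfiable (every branch closes)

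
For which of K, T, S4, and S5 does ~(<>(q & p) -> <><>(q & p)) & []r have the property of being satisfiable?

K

T-tableau for the formula:
1. ~(<>(q & p) -> <><>(q & p)) & []r, 0
2. ~(<>(q & p) -> <><>(q & p)), 0
3. []r, 0
4. <>(q & p), 0
5. ~<><>(q & p), 0
6. r, 0
7. ~<>(q & p), 0
8. ~(q & p), 0
9. ~p, 0
10. q & p, 1
11. q, 1
12. p, 1
13. r, 1
14. ~<>(q & p), 1
15. ~(q & p), 1
16. ~p, 1
Accessibility: 0R0, 0R1, 1R1
Branch closes: p and ~p both at 1.
Every branch closes (one shown): unsatisfiable in T, hence also in S4, S5 (every S4/S5-frame is a T-frame).
K-tableau for the formula:
1. ~(<>(q & p) -> <><>(q & p)) & []r, 0
2. ~(<>(q & p) -> <><>(q & p)), 0
3. []r, 0
4. <>(q & p), 0
5. ~<><>(q & p), 0
6. q & p, 1
7. q, 1
8. p, 1
9. r, 1
10. ~<>(q & p), 1
Accessibility: 0R1
Complete open branch: satisfiable in K.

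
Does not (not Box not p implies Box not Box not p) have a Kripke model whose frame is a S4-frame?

Satisfiable (open branch found)

1. not (not Box not p implies Box not Box not p), 0
2. not Box not p, 0   [neg-implies-rule on 1]
3. not Box not Box not p, 0   [neg-implies-rule on 1]
4. p, 1   [neg-Box-rule on 2: fresh world 1, 0R1]
5. Box not p, 2   [neg-Box-rule on 3: fresh world 2, 0R2]
6. not p, 2   [Box-rule on 5 via 2R2]
Accessibility: 0R0, 0R1, 0R2, 1R1, 2R2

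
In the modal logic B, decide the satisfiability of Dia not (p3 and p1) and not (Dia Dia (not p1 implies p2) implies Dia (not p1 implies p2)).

Satisfiable

1. Dia not (p3 and p1) and not (Dia Dia (not p1 implies p2) implies Dia (not p1 implies p2)), u
2. Dia not (p3 and p1), u   [and-rule on 1]
3. not (Dia Dia (not p1 implies p2) implies Dia (not p1 implies p2)), u   [and-rule on 1]
4. Dia Dia (not p1 implies p2), u   [neg-implies-rule on 3]
5. not Dia (not p1 implies p2), u   [neg-implies-rule on 3]
6. not (not p1 implies p2), u   [neg-Dia-rule on 5 via uRu]
7. not p1, u   [neg-implies-rule on 6]
8. not p2, u   [neg-implies-rule on 6]
9. not (p3 and p1), v   [Dia-rule on 2: fresh world v, uRv]
10. not (not p1 implies p2), v   [neg-Dia-rule on 5 via uRv]
11. not p1, v   [neg-implies-rule on 10]
12. not p2, v   [neg-implies-rule on 10]
13. Dia (not p1 implies p2), w   [Dia-rule on 4: fresh world w, uRw]
14. not (not p1 implies p2), w   [neg-Dia-rule on 5 via uRw]
15. not p1, w   [neg-implies-rule on 14]
16. not p2, w   [neg-implies-rule on 14]
17. not p1 implies p2, x   [Dia-rule on 13: fresh world x, wRx]
18. p2, x   [implies-rule on 17 (branches; this branch)]
Accessibility: uRu, uRv, uRw, vRu, vRv, wRu, wRw, wRx, xRw, xRx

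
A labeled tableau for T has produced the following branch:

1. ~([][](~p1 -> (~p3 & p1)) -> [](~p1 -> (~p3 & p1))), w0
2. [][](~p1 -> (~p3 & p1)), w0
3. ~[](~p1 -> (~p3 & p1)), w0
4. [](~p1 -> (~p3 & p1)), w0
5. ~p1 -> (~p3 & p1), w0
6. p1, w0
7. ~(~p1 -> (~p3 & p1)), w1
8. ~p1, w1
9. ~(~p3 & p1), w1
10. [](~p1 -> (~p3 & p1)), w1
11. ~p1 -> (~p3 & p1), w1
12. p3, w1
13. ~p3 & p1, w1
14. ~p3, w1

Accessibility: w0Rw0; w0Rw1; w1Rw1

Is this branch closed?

Yes, closed

Both p3 and ~p3 appear at w1.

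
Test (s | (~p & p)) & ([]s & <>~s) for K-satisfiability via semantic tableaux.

Unsatisfiable (every branch closes)

1. (s | (~p & p)) & ([]s & <>~s), w0
2. s | (~p & p), w0
3. []s & <>~s, w0
4. []s, w0
5. <>~s, w0
6. s, w0
7. ~s, w1
8. s, w1
Accessibility: w0Rw1
Branch closes: s and ~s both at w1.
All branches of the tableau close; one closing branch shown above.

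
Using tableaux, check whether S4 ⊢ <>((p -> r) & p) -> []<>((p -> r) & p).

Tableau for the negation ~(<>((p -> r) & p) -> []<>((p -> r) & p)):
1. ~(<>((p -> r) & p) -> []<>((p -> r) & p)), w0
2. <>((p -> r) & p), w0   [~->-rule on 1]
3. ~[]<>((p -> r) & p), w0   [~->-rule on 1]
4. (p -> r) & p, w1   [<>-rule on 2: fresh world w1, w0Rw1]
5. p -> r, w1   [&-rule on 4]
6. p, w1   [&-rule on 4]
7. r, w1   [->-rule on 5 (branches; this branch)]
8. ~<>((p -> r) & p), w2   [~[]-rule on 3: fresh world w2, w0Rw2]
9. ~((p -> r) & p), w2   [~<>-rule on 8 via w2Rw2]
10. ~p, w2   [~&-rule on 9 (branches; this branch)]
Accessibility: w0Rw0, w0Rw1, w0Rw2, w1Rw1, w2Rw2
The negation has an open branch (countermodel exists).

No, not valid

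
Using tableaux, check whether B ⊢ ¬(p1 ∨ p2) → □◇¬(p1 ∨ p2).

Tableau for the negation ¬(¬(p1 ∨ p2) → □◇¬(p1 ∨ p2)):
1. ¬(¬(p1 ∨ p2) → □◇¬(p1 ∨ p2)), 0
2. ¬(p1 ∨ p2), 0
3. ¬□◇¬(p1 ∨ p2), 0
4. ¬p1, 0
5. ¬p2, 0
6. ¬◇¬(p1 ∨ p2), 1
7. p1 ∨ p2, 0
8. p1 ∨ p2, 1
9. p2, 0
Accessibility: 0R0, 0R1, 1R0, 1R1
Branch closes: p2 and ¬p2 both at 0.
Every branch of the negation's tableau closes; the branch above is one of them.

Yes, valid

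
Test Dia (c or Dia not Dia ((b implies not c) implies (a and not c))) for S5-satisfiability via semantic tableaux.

1. Dia (c or Dia not Dia ((b implies not c) implies (a and not c))), 0
2. c or Dia not Dia ((b implies not c) implies (a and not c)), 1   [Dia-rule on 1: fresh world 1, 0R1]
3. Dia not Dia ((b implies not c) implies (a and not c)), 1   [or-rule on 2 (branches; this branch)]
4. not Dia ((b implies not c) implies (a and not c)), 2   [Dia-rule on 3: fresh world 2, 1R2]
5. not ((b implies not c) implies (a and not c)), 0   [neg-Dia-rule on 4 via 2R0]
6. b implies not c, 0   [neg-implies-rule on 5]
7. not (a and not c), 0   [neg-implies-rule on 5]
8. not ((b implies not c) implies (a and not c)), 1   [neg-Dia-rule on 4 via 2R1]
9. b implies not c, 1   [neg-implies-rule on 8]
10. not (a and not c), 1   [neg-implies-rule on 8]
11. not ((b implies not c) implies (a and not c)), 2   [neg-Dia-rule on 4 via 2R2]
12. b implies not c, 2   [neg-implies-rule on 11]
13. not (a and not c), 2   [neg-implies-rule on 11]
14. not c, 0   [implies-rule on 6 (branches; this branch)]
15. not a, 0   [neg-and-rule on 7 (branches; this branch)]
16. not c, 1   [implies-rule on 9 (branches; this branch)]
17. not a, 1   [neg-and-rule on 10 (branches; this branch)]
18. not c, 2   [implies-rule on 12 (branches; this branch)]
19. not a, 2   [neg-and-rule on 13 (branches; this branch)]
Accessibility: 0R0, 0R1, 0R2, 1R0, 1R1, 1R2, 2R0, 2R1, 2R2

Satisfiable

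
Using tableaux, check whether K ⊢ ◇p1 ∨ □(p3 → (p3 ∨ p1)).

Tableau for the negation ¬(◇p1 ∨ □(p3 → (p3 ∨ p1))):
1. ¬(◇p1 ∨ □(p3 → (p3 ∨ p1))), 0
2. ¬◇p1, 0
3. ¬□(p3 → (p3 ∨ p1)), 0
4. ¬(p3 → (p3 ∨ p1)), 1
5. p3, 1
6. ¬(p3 ∨ p1), 1
7. ¬p3, 1
8. ¬p1, 1
Accessibility: 0R1
Branch closes: p3 and ¬p3 both at 1.
Every branch of the negation's tableau closes; the branch above is one of them.

Valid in K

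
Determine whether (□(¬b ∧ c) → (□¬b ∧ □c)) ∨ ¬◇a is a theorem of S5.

Valid in S5

Tableau for the negation ¬((□(¬b ∧ c) → (□¬b ∧ □c)) ∨ ¬◇a):
1. ¬((□(¬b ∧ c) → (□¬b ∧ □c)) ∨ ¬◇a), w0
2. ¬(□(¬b ∧ c) → (□¬b ∧ □c)), w0
3. ◇a, w0
4. □(¬b ∧ c), w0
5. ¬(□¬b ∧ □c), w0
6. ¬b ∧ c, w0
7. ¬b, w0
8. c, w0
9. ¬□c, w0
10. a, w1
11. ¬b ∧ c, w1
12. ¬b, w1
13. c, w1
14. ¬c, w2
15. ¬b ∧ c, w2
16. ¬b, w2
17. c, w2
Accessibility: w0Rw0, w0Rw1, w0Rw2, w1Rw0, w1Rw1, w1Rw2, w2Rw0, w2Rw1, w2Rw2
Branch closes: c and ¬c both at w2.
Every branch of the negation's tableau closes; the branch above is one of them.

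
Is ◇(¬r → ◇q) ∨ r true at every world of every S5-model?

Not valid

Tableau for the negation ¬(◇(¬r → ◇q) ∨ r):
1. ¬(◇(¬r → ◇q) ∨ r), u
2. ¬◇(¬r → ◇q), u
3. ¬r, u
4. ¬(¬r → ◇q), u
5. ¬◇q, u
6. ¬q, u
Accessibility: uRu
The negation has an open branch (countermodel exists).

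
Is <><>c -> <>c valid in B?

Tableau for the negation ~(<><>c -> <>c):
1. ~(<><>c -> <>c), 0
2. <><>c, 0   [~->-rule on 1]
3. ~<>c, 0   [~->-rule on 1]
4. ~c, 0   [~<>-rule on 3 via 0R0]
5. <>c, 1   [<>-rule on 2: fresh world 1, 0R1]
6. ~c, 1   [~<>-rule on 3 via 0R1]
7. c, 2   [<>-rule on 5: fresh world 2, 1R2]
Accessibility: 0R0, 0R1, 1R0, 1R1, 1R2, 2R1, 2R2
The negation has an open branch (countermodel exists).

No, not valid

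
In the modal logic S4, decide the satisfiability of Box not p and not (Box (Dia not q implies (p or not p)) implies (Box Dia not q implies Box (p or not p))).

1. Box not p and not (Box (Dia not q implies (p or not p)) implies (Box Dia not q implies Box (p or not p))), w0
2. Box not p, w0   [and-rule on 1]
3. not (Box (Dia not q implies (p or not p)) implies (Box Dia not q implies Box (p or not p))), w0   [and-rule on 1]
4. Box (Dia not q implies (p or not p)), w0   [neg-implies-rule on 3]
5. not (Box Dia not q implies Box (p or not p)), w0   [neg-implies-rule on 3]
6. Box Dia not q, w0   [neg-implies-rule on 5]
7. not Box (p or not p), w0   [neg-implies-rule on 5]
8. not p, w0   [Box-rule on 2 via w0Rw0]
9. Dia not q implies (p or not p), w0   [Box-rule on 4 via w0Rw0]
10. Dia not q, w0   [Box-rule on 6 via w0Rw0]
11. p or not p, w0   [implies-rule on 9 (branches; this branch)]
12. not (p or not p), w1   [neg-Box-rule on 7: fresh world w1, w0Rw1]
13. not p, w1   [neg-or-rule on 12]
14. p, w1   [neg-or-rule on 12]
Accessibility: w0Rw0, w0Rw1, w1Rw1
Branch closes: p and not p both at w1.
(One branch shown.) All branches close.

Unsatisfiable (every branch closes)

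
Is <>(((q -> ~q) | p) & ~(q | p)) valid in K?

Tableau for the negation ~<>(((q -> ~q) | p) & ~(q | p)):
1. ~<>(((q -> ~q) | p) & ~(q | p)), w0
The negation has an open branch (countermodel exists).

No, not valid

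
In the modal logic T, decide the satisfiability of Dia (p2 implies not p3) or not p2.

Satisfiable

1. Dia (p2 implies not p3) or not p2, 0
2. not p2, 0   [or-rule on 1 (branches; this branch)]
Accessibility: 0R0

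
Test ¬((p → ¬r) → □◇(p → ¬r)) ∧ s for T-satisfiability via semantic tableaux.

Satisfiable

1. ¬((p → ¬r) → □◇(p → ¬r)) ∧ s, u
2. ¬((p → ¬r) → □◇(p → ¬r)), u
3. s, u
4. p → ¬r, u
5. ¬□◇(p → ¬r), u
6. ¬r, u
7. ¬◇(p → ¬r), v
8. ¬(p → ¬r), v
9. p, v
10. r, v
Accessibility: uRu, uRv, vRv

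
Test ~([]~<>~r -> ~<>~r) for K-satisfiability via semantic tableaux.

1. ~([]~<>~r -> ~<>~r), w0
2. []~<>~r, w0
3. <>~r, w0
4. ~r, w1
5. ~<>~r, w1
Accessibility: w0Rw1

Satisfiable (open branch found)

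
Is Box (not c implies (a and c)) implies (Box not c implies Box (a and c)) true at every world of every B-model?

Yes, valid

Tableau for the negation not (Box (not c implies (a and c)) implies (Box not c implies Box (a and c))):
1. not (Box (not c implies (a and c)) implies (Box not c implies Box (a and c))), w0
2. Box (not c implies (a and c)), w0   [neg-implies-rule on 1]
3. not (Box not c implies Box (a and c)), w0   [neg-implies-rule on 1]
4. Box not c, w0   [neg-implies-rule on 3]
5. not Box (a and c), w0   [neg-implies-rule on 3]
6. not c implies (a and c), w0   [Box-rule on 2 via w0Rw0]
7. not c, w0   [Box-rule on 4 via w0Rw0]
8. a and c, w0   [implies-rule on 6 (branches; this branch)]
9. a, w0   [and-rule on 8]
10. c, w0   [and-rule on 8]
Accessibility: w0Rw0
Branch closes: c and not c both at w0.
All branches of the negation close; one closing branch shown above.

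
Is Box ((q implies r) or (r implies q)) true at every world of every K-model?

Tableau for the negation not Box ((q implies r) or (r implies q)):
1. not Box ((q implies r) or (r implies q)), w0
2. not ((q implies r) or (r implies q)), w1
3. not (q implies r), w1
4. not (r implies q), w1
5. q, w1
6. not r, w1
7. r, w1
8. not q, w1
Accessibility: w0Rw1
Branch closes: r and not r both at w1.
Every branch of the negation's tableau closes; the branch above is one of them.

Valid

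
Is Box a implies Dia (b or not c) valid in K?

Tableau for the negation not (Box a implies Dia (b or not c)):
1. not (Box a implies Dia (b or not c)), u
2. Box a, u
3. not Dia (b or not c), u
The negation has an open branch (countermodel exists).

Invalid (countermodel exists)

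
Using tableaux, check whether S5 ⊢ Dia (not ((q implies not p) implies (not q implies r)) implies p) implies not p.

No, not valid

Tableau for the negation not (Dia (not ((q implies not p) implies (not q implies r)) implies p) implies not p):
1. not (Dia (not ((q implies not p) implies (not q implies r)) implies p) implies not p), 0
2. Dia (not ((q implies not p) implies (not q implies r)) implies p), 0
3. p, 0
4. not ((q implies not p) implies (not q implies r)) implies p, 1
5. p, 1
Accessibility: 0R0, 0R1, 1R0, 1R1
The negation has an open branch (countermodel exists).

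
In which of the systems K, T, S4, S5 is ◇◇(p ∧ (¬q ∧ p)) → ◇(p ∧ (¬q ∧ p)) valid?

T-tableau for the negation ¬(◇◇(p ∧ (¬q ∧ p)) → ◇(p ∧ (¬q ∧ p))):
1. ¬(◇◇(p ∧ (¬q ∧ p)) → ◇(p ∧ (¬q ∧ p))), 0
2. ◇◇(p ∧ (¬q ∧ p)), 0
3. ¬◇(p ∧ (¬q ∧ p)), 0
4. ¬(p ∧ (¬q ∧ p)), 0
5. ¬(¬q ∧ p), 0
6. ¬p, 0
7. ◇(p ∧ (¬q ∧ p)), 1
8. ¬(p ∧ (¬q ∧ p)), 1
9. ¬(¬q ∧ p), 1
10. ¬p, 1
11. p ∧ (¬q ∧ p), 2
12. p, 2
13. ¬q ∧ p, 2
14. ¬q, 2
Accessibility: 0R0, 0R1, 1R1, 1R2, 2R2
Complete open branch: countermodel on a T-frame, so not valid in T, nor in K (the same frame is also a K-frame).
S4-tableau for the negation ¬(◇◇(p ∧ (¬q ∧ p)) → ◇(p ∧ (¬q ∧ p))):
1. ¬(◇◇(p ∧ (¬q ∧ p)) → ◇(p ∧ (¬q ∧ p))), 0
2. ◇◇(p ∧ (¬q ∧ p)), 0
3. ¬◇(p ∧ (¬q ∧ p)), 0
4. ¬(p ∧ (¬q ∧ p)), 0
5. ¬(¬q ∧ p), 0
6. ¬p, 0
7. ◇(p ∧ (¬q ∧ p)), 1
8. ¬(p ∧ (¬q ∧ p)), 1
9. ¬(¬q ∧ p), 1
10. ¬p, 1
11. p ∧ (¬q ∧ p), 2
12. p, 2
13. ¬q ∧ p, 2
14. ¬q, 2
15. ¬(p ∧ (¬q ∧ p)), 2
16. ¬(¬q ∧ p), 2
17. ¬p, 2
Accessibility: 0R0, 0R1, 0R2, 1R1, 1R2, 2R2
Branch closes: p and ¬p both at 2.
Every branch closes (one shown): valid in S4, hence also in S5 (every theorem of S4 is a theorem of S5).

S4, S5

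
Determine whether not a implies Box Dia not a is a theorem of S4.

Tableau for the negation not (not a implies Box Dia not a):
1. not (not a implies Box Dia not a), w0
2. not a, w0
3. not Box Dia not a, w0
4. not Dia not a, w1
5. a, w1
Accessibility: w0Rw0, w0Rw1, w1Rw1
The negation has an open branch (countermodel exists).

No, not valid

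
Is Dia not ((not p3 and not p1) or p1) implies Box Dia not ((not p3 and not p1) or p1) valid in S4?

Invalid (countermodel exists)

Tableau for the negation not (Dia not ((not p3 and not p1) or p1) implies Box Dia not ((not p3 and not p1) or p1)):
1. not (Dia not ((not p3 and not p1) or p1) implies Box Dia not ((not p3 and not p1) or p1)), u
2. Dia not ((not p3 and not p1) or p1), u
3. not Box Dia not ((not p3 and not p1) or p1), u
4. not ((not p3 and not p1) or p1), v
5. not (not p3 and not p1), v
6. not p1, v
7. p3, v
8. not Dia not ((not p3 and not p1) or p1), w
9. (not p3 and not p1) or p1, w
10. p1, w
Accessibility: uRu, uRv, uRw, vRv, wRw
The negation has an open branch (countermodel exists).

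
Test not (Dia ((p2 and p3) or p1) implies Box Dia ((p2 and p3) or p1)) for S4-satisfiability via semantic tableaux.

Satisfiable

1. not (Dia ((p2 and p3) or p1) implies Box Dia ((p2 and p3) or p1)), w0
2. Dia ((p2 and p3) or p1), w0
3. not Box Dia ((p2 and p3) or p1), w0
4. (p2 and p3) or p1, w1
5. p1, w1
6. not Dia ((p2 and p3) or p1), w2
7. not ((p2 and p3) or p1), w2
8. not (p2 and p3), w2
9. not p1, w2
10. not p3, w2
Accessibility: w0Rw0, w0Rw1, w0Rw2, w1Rw1, w2Rw2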